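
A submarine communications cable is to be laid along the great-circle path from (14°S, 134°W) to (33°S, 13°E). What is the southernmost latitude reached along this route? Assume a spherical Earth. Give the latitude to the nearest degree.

The great circle lies in the plane with unit normal n̂ = (p₁ × p₂)/|p₁ × p₂|.
Here n̂_z ≈ +0.531; the vertex latitude is φ_max = arccos|n̂_z| ≈ 57.9°.
Check via Clairaut: cos φ_max = |cos φ₁| · sin C = cos(14.0°)·sin(146.8°) ≈ 0.531, again giving ≈ 57.9°.

≈ 58°S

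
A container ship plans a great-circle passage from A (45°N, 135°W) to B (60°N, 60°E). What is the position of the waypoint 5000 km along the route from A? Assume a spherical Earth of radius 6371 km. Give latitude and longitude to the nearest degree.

≈ (85°N, 138°E)

The haversine formula gives a central angle δ ≈ 1.297 rad (74.3°) between the endpoints. The total great-circle distance is δ·R ≈ 1.297 × 6371 ≈ 8260 km, so the target fraction is f = 5000/8260 ≈ 0.605.
Interpolate at f ≈ 0.605 with slerp weights a = sin((1−f)δ)/sin δ ≈ 0.509, b = sin(fδ)/sin δ ≈ 0.734.
p = a·p₁ + b·p₂ ≈ (-0.071, 0.064, 0.995); φ = arcsin(p_z) ≈ 84.54°, λ = atan2(p_y, p_x) ≈ 138.09°.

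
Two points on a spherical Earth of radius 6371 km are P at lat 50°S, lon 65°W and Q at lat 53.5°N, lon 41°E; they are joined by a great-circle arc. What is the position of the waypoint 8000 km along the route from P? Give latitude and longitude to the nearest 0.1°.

Convert each endpoint to a unit vector on the sphere (x = cos φ cos λ, y = cos φ sin λ, z = sin φ).
The central angle between the endpoints is δ = arccos(p₁·p₂) ≈ 2.376 rad (136.2°). The total great-circle distance is δ·R ≈ 2.376 × 6371 ≈ 15139 km, so the target fraction is f = 8000/15139 ≈ 0.528.
Interpolate at f ≈ 0.528 with slerp weights a = sin((1−f)δ)/sin δ ≈ 1.300, b = sin(fδ)/sin δ ≈ 1.372.
p = a·p₁ + b·p₂ ≈ (0.969, -0.222, 0.108); φ = arcsin(p_z) ≈ 6.18°, λ = atan2(p_y, p_x) ≈ -12.88°.

≈ lat 6.2°N, lon 12.9°W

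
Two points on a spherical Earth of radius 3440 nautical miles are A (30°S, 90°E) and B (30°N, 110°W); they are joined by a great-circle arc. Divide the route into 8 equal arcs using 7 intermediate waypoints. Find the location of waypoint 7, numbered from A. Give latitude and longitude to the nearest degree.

From cos δ = sin φ₁ sin φ₂ + cos φ₁ cos φ₂ cos Δλ, the central angle is δ ≈ 2.840 rad (162.7°).
Interpolate at f = 7/8 with slerp weights a = sin((1−f)δ)/sin δ ≈ 1.169, b = sin(fδ)/sin δ ≈ 2.054.
p = a·p₁ + b·p₂ ≈ (-0.608, -0.659, 0.442); φ = arcsin(p_z) ≈ 26.26°, λ = atan2(p_y, p_x) ≈ -132.71°.

≈ (26°N, 133°W)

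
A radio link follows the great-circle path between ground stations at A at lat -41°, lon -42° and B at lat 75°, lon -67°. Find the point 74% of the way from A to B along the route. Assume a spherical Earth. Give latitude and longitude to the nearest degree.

Convert each endpoint to a unit vector on the sphere (x = cos φ cos λ, y = cos φ sin λ, z = sin φ).
The central angle between the endpoints is δ = arccos(p₁·p₂) ≈ 2.045 rad (117.2°).
Interpolate at f = 0.74 with slerp weights a = sin((1−f)δ)/sin δ ≈ 0.570, b = sin(fδ)/sin δ ≈ 1.122.
p = a·p₁ + b·p₂ ≈ (0.433, -0.555, 0.710); φ = arcsin(p_z) ≈ 45.24°, λ = atan2(p_y, p_x) ≈ -52.04°.

≈ lat 45°, lon -52°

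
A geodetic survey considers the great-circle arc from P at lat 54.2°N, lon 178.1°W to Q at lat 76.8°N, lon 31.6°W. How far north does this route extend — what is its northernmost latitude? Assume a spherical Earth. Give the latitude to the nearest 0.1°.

≈ 84.2°N

The great circle lies in the plane with unit normal n̂ = (p₁ × p₂)/|p₁ × p₂|.
Here n̂_z ≈ +0.100; the vertex latitude is φ_max = arccos|n̂_z| ≈ 84.2°.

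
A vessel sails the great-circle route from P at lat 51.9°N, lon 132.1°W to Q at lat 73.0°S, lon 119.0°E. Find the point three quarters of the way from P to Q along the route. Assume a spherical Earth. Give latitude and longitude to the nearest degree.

≈ lat 50°S, lon 176°W

Convert each endpoint to a unit vector on the sphere (x = cos φ cos λ, y = cos φ sin λ, z = sin φ).
The central angle between the endpoints is δ = arccos(p₁·p₂) ≈ 2.517 rad (144.2°).
Interpolate at f = 3/4 with slerp weights a = sin((1−f)δ)/sin δ ≈ 1.006, b = sin(fδ)/sin δ ≈ 1.624.
p = a·p₁ + b·p₂ ≈ (-0.646, -0.045, -0.762); φ = arcsin(p_z) ≈ -49.62°, λ = atan2(p_y, p_x) ≈ -176.00°.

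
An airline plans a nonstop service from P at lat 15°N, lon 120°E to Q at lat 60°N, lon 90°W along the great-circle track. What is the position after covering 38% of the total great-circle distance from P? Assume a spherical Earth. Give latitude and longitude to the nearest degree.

≈ lat 52°N, lon 135°E

The haversine formula gives a central angle δ ≈ 1.766 rad (101.2°) between the endpoints.
Interpolate at f = 0.38 with slerp weights a = sin((1−f)δ)/sin δ ≈ 0.906, b = sin(fδ)/sin δ ≈ 0.634.
p = a·p₁ + b·p₂ ≈ (-0.438, 0.441, 0.784); φ = arcsin(p_z) ≈ 51.59°, λ = atan2(p_y, p_x) ≈ 134.78°.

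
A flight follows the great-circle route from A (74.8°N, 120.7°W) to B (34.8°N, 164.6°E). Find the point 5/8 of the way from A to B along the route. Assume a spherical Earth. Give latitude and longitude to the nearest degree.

≈ (53°N, 175°E)

The haversine formula gives a central angle δ ≈ 0.918 rad (52.6°) between the endpoints.
Interpolate at f = 5/8 with slerp weights a = sin((1−f)δ)/sin δ ≈ 0.425, b = sin(fδ)/sin δ ≈ 0.683.
p = a·p₁ + b·p₂ ≈ (-0.598, 0.053, 0.800); φ = arcsin(p_z) ≈ 53.12°, λ = atan2(p_y, p_x) ≈ 174.91°.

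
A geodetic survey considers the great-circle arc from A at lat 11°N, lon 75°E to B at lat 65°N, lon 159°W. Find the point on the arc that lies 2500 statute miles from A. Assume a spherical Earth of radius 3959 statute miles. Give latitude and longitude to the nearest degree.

The haversine formula gives a central angle δ ≈ 1.642 rad (94.1°) between the endpoints. The total great-circle distance is δ·R ≈ 1.642 × 3959 ≈ 6500 mi, so the target fraction is f = 2500/6500 ≈ 0.385.
Interpolate at f ≈ 0.385 with slerp weights a = sin((1−f)δ)/sin δ ≈ 0.849, b = sin(fδ)/sin δ ≈ 0.592.
p = a·p₁ + b·p₂ ≈ (-0.018, 0.715, 0.698); φ = arcsin(p_z) ≈ 44.30°, λ = atan2(p_y, p_x) ≈ 91.42°.

≈ lat 44°N, lon 91°E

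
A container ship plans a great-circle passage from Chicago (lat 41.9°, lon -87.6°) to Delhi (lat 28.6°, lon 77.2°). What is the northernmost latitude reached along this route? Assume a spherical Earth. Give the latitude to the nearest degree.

The great circle lies in the plane with unit normal n̂ = (p₁ × p₂)/|p₁ × p₂|.
Here n̂_z ≈ +0.180; the vertex latitude is φ_max = arccos|n̂_z| ≈ 79.6°.

≈ 80°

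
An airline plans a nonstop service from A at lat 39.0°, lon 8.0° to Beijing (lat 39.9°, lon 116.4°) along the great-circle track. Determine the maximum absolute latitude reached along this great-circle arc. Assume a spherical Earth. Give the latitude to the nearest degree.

≈ 55°

The great circle lies in the plane with unit normal n̂ = (p₁ × p₂)/|p₁ × p₂|.
Here n̂_z ≈ +0.579; the vertex latitude is φ_max = arccos|n̂_z| ≈ 54.6°.
Check via Clairaut: cos φ_max = |cos φ₁| · sin C = cos(39.0°)·sin(48.2°) ≈ 0.579, again giving ≈ 54.6°.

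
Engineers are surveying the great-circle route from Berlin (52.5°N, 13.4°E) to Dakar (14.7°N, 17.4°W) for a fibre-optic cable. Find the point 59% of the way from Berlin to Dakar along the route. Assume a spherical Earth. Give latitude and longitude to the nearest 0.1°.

The haversine formula gives a central angle δ ≈ 0.785 rad (45.0°) between the endpoints.
Interpolate at f = 0.59 with slerp weights a = sin((1−f)δ)/sin δ ≈ 0.448, b = sin(fδ)/sin δ ≈ 0.632.
p = a·p₁ + b·p₂ ≈ (0.848, -0.120, 0.515); φ = arcsin(p_z) ≈ 31.03°, λ = atan2(p_y, p_x) ≈ -8.03°.

≈ 31.0°N, 8.0°W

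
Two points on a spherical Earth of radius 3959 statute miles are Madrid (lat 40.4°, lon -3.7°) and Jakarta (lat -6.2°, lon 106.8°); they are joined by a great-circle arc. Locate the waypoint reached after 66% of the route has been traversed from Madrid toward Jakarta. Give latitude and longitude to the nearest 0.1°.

Convert each endpoint to a unit vector on the sphere (x = cos φ cos λ, y = cos φ sin λ, z = sin φ).
The central angle between the endpoints is δ = arccos(p₁·p₂) ≈ 1.913 rad (109.6°).
Interpolate at f = 0.66 with slerp weights a = sin((1−f)δ)/sin δ ≈ 0.643, b = sin(fδ)/sin δ ≈ 1.011.
p = a·p₁ + b·p₂ ≈ (0.198, 0.931, 0.307); φ = arcsin(p_z) ≈ 17.89°, λ = atan2(p_y, p_x) ≈ 78.01°.

≈ lat 17.9°, lon 78.0°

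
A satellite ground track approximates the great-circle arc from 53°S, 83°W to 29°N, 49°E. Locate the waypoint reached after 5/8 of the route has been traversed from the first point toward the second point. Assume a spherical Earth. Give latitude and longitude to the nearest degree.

Convert each endpoint to a unit vector on the sphere (x = cos φ cos λ, y = cos φ sin λ, z = sin φ).
The central angle between the endpoints is δ = arccos(p₁·p₂) ≈ 2.403 rad (137.7°).
Interpolate at f = 5/8 with slerp weights a = sin((1−f)δ)/sin δ ≈ 1.164, b = sin(fδ)/sin δ ≈ 1.482.
p = a·p₁ + b·p₂ ≈ (0.936, 0.282, -0.212); φ = arcsin(p_z) ≈ -12.22°, λ = atan2(p_y, p_x) ≈ 16.80°.

≈ 12°S, 17°E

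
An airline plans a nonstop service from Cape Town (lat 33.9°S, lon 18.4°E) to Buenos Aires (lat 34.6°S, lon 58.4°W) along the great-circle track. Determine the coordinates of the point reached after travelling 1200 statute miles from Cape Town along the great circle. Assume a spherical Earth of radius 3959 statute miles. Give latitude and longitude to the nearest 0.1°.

≈ lat 39.4°S, lon 2.2°W

Convert each endpoint to a unit vector on the sphere (x = cos φ cos λ, y = cos φ sin λ, z = sin φ).
The central angle between the endpoints is δ = arccos(p₁·p₂) ≈ 1.078 rad (61.8°). The total great-circle distance is δ·R ≈ 1.078 × 3959 ≈ 4269 mi, so the target fraction is f = 1200/4269 ≈ 0.281.
Interpolate at f ≈ 0.281 with slerp weights a = sin((1−f)δ)/sin δ ≈ 0.794, b = sin(fδ)/sin δ ≈ 0.339.
p = a·p₁ + b·p₂ ≈ (0.772, -0.029, -0.635); φ = arcsin(p_z) ≈ -39.45°, λ = atan2(p_y, p_x) ≈ -2.18°.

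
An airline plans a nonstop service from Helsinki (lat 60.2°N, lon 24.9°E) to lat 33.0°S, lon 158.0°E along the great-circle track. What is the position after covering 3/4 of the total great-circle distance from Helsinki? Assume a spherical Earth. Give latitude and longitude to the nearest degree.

Write both endpoints as unit vectors p₁, p₂ with components (cos φ cos λ, cos φ sin λ, sin φ).
The central angle between the endpoints is δ = arccos(p₁·p₂) ≈ 2.430 rad (139.2°).
Interpolate at f = 3/4 with slerp weights a = sin((1−f)δ)/sin δ ≈ 0.874, b = sin(fδ)/sin δ ≈ 1.483.
p = a·p₁ + b·p₂ ≈ (-0.759, 0.649, -0.049); φ = arcsin(p_z) ≈ -2.82°, λ = atan2(p_y, p_x) ≈ 139.48°.

≈ lat 3°S, lon 139°E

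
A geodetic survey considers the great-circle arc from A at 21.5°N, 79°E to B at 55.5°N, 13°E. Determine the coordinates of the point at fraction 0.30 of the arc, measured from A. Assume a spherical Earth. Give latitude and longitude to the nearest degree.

≈ 35°N, 66°E

From cos δ = sin φ₁ sin φ₂ + cos φ₁ cos φ₂ cos Δλ, the central angle is δ ≈ 1.028 rad (58.9°).
Interpolate at f = 0.30 with slerp weights a = sin((1−f)δ)/sin δ ≈ 0.770, b = sin(fδ)/sin δ ≈ 0.355.
p = a·p₁ + b·p₂ ≈ (0.332, 0.748, 0.574); φ = arcsin(p_z) ≈ 35.05°, λ = atan2(p_y, p_x) ≈ 66.05°.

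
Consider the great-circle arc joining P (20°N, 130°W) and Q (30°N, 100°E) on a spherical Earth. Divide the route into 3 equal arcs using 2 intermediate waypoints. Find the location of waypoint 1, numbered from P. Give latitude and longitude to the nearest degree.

Convert each endpoint to a unit vector on the sphere (x = cos φ cos λ, y = cos φ sin λ, z = sin φ).
The central angle between the endpoints is δ = arccos(p₁·p₂) ≈ 1.931 rad (110.6°).
Interpolate at f = 1/3 with slerp weights a = sin((1−f)δ)/sin δ ≈ 1.026, b = sin(fδ)/sin δ ≈ 0.641.
p = a·p₁ + b·p₂ ≈ (-0.716, -0.192, 0.671); φ = arcsin(p_z) ≈ 42.17°, λ = atan2(p_y, p_x) ≈ -165.02°.

≈ (42°N, 165°W)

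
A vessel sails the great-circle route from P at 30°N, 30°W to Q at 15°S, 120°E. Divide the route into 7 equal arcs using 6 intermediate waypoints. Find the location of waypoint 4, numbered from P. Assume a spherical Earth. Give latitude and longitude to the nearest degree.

≈ 21°N, 67°E

From cos δ = sin φ₁ sin φ₂ + cos φ₁ cos φ₂ cos Δλ, the central angle is δ ≈ 2.594 rad (148.6°).
Interpolate at f = 4/7 with slerp weights a = sin((1−f)δ)/sin δ ≈ 1.722, b = sin(fδ)/sin δ ≈ 1.914.
p = a·p₁ + b·p₂ ≈ (0.368, 0.855, 0.366); φ = arcsin(p_z) ≈ 21.46°, λ = atan2(p_y, p_x) ≈ 66.74°.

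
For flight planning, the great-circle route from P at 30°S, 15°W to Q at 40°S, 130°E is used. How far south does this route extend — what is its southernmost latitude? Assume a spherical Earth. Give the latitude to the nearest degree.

The great circle lies in the plane with unit normal n̂ = (p₁ × p₂)/|p₁ × p₂|.
Here n̂_z ≈ +0.390; the vertex latitude is φ_max = arccos|n̂_z| ≈ 67.0°.
Check via Clairaut: cos φ_max = |cos φ₁| · sin C = cos(30.0°)·sin(153.2°) ≈ 0.390, again giving ≈ 67.0°.

≈ 67°S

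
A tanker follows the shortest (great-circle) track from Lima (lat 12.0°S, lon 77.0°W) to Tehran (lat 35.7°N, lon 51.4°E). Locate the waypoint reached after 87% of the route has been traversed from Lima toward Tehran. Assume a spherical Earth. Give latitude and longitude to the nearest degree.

≈ lat 38°N, lon 31°E

The haversine formula gives a central angle δ ≈ 2.233 rad (127.9°) between the endpoints.
Interpolate at f = 0.87 with slerp weights a = sin((1−f)δ)/sin δ ≈ 0.363, b = sin(fδ)/sin δ ≈ 1.181.
p = a·p₁ + b·p₂ ≈ (0.678, 0.404, 0.614); φ = arcsin(p_z) ≈ 37.87°, λ = atan2(p_y, p_x) ≈ 30.77°.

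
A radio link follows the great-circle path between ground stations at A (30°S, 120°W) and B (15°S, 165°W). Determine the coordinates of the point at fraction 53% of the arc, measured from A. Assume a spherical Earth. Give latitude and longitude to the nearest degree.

≈ (24°S, 145°W)

Write both endpoints as unit vectors p₁, p₂ with components (cos φ cos λ, cos φ sin λ, sin φ).
The central angle between the endpoints is δ = arccos(p₁·p₂) ≈ 0.766 rad (43.9°).
Interpolate at f = 0.53 with slerp weights a = sin((1−f)δ)/sin δ ≈ 0.508, b = sin(fδ)/sin δ ≈ 0.570.
p = a·p₁ + b·p₂ ≈ (-0.751, -0.524, -0.401); φ = arcsin(p_z) ≈ -23.67°, λ = atan2(p_y, p_x) ≈ -145.14°.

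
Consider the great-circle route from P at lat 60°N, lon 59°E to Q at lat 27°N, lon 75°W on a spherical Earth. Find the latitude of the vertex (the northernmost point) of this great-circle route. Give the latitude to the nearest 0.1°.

≈ 71.2°N

The great circle lies in the plane with unit normal n̂ = (p₁ × p₂)/|p₁ × p₂|.
Here n̂_z ≈ -0.322; the vertex latitude is φ_max = arccos|n̂_z| ≈ 71.2°.
Check via Clairaut: cos φ_max = |cos φ₁| · sin C = cos(60.0°)·sin(40.0°) ≈ 0.322, again giving ≈ 71.2°.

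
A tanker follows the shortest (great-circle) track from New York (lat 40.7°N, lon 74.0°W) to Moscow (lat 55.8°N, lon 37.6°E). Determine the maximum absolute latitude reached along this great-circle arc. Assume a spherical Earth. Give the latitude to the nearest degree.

The great circle lies in the plane with unit normal n̂ = (p₁ × p₂)/|p₁ × p₂|.
Here n̂_z ≈ +0.429; the vertex latitude is φ_max = arccos|n̂_z| ≈ 64.6°.
Check via Clairaut: cos φ_max = |cos φ₁| · sin C = cos(40.7°)·sin(34.4°) ≈ 0.429, again giving ≈ 64.6°.

≈ 65°N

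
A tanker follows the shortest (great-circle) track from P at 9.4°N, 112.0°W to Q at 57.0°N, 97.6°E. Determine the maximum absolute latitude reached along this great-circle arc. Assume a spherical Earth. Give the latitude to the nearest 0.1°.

The great circle lies in the plane with unit normal n̂ = (p₁ × p₂)/|p₁ × p₂|.
Here n̂_z ≈ -0.281; the vertex latitude is φ_max = arccos|n̂_z| ≈ 73.7°.
Check via Clairaut: cos φ_max = |cos φ₁| · sin C = cos(9.4°)·sin(16.6°) ≈ 0.281, again giving ≈ 73.7°.

≈ 73.7°N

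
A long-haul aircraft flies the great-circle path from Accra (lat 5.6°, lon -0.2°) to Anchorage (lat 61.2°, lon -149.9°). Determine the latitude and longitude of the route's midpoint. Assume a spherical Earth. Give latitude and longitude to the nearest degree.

Write both endpoints as unit vectors p₁, p₂ with components (cos φ cos λ, cos φ sin λ, sin φ).
The central angle between the endpoints is δ = arccos(p₁·p₂) ≈ 1.905 rad (109.2°).
Interpolate at f = 1/2 with slerp weights a = sin((1−f)δ)/sin δ ≈ 0.863, b = sin(fδ)/sin δ ≈ 0.863.
p = a·p₁ + b·p₂ ≈ (0.499, -0.211, 0.840); φ = arcsin(p_z) ≈ 57.18°, λ = atan2(p_y, p_x) ≈ -22.96°.

≈ lat 57°, lon -23°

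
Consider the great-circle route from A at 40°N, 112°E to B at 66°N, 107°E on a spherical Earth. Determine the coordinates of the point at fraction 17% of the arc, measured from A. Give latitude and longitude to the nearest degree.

Write both endpoints as unit vectors p₁, p₂ with components (cos φ cos λ, cos φ sin λ, sin φ).
The central angle between the endpoints is δ = arccos(p₁·p₂) ≈ 0.456 rad (26.2°).
Interpolate at f = 0.17 with slerp weights a = sin((1−f)δ)/sin δ ≈ 0.839, b = sin(fδ)/sin δ ≈ 0.176.
p = a·p₁ + b·p₂ ≈ (-0.262, 0.664, 0.700); φ = arcsin(p_z) ≈ 44.43°, λ = atan2(p_y, p_x) ≈ 111.50°.

≈ 44°N, 111°E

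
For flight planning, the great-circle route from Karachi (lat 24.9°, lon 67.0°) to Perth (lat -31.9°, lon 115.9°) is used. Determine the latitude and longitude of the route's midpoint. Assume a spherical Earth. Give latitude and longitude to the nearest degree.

Write both endpoints as unit vectors p₁, p₂ with components (cos φ cos λ, cos φ sin λ, sin φ).
The central angle between the endpoints is δ = arccos(p₁·p₂) ≈ 1.283 rad (73.5°).
Interpolate at f = 1/2 with slerp weights a = sin((1−f)δ)/sin δ ≈ 0.624, b = sin(fδ)/sin δ ≈ 0.624.
p = a·p₁ + b·p₂ ≈ (-0.010, 0.998, -0.067); φ = arcsin(p_z) ≈ -3.84°, λ = atan2(p_y, p_x) ≈ 90.59°.

≈ lat -4°, lon 91°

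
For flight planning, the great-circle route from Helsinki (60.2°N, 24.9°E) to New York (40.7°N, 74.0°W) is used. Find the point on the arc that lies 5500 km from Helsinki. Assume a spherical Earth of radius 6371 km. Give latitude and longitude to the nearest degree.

The haversine formula gives a central angle δ ≈ 1.038 rad (59.5°) between the endpoints. The total great-circle distance is δ·R ≈ 1.038 × 6371 ≈ 6616 km, so the target fraction is f = 5500/6616 ≈ 0.831.
Interpolate at f ≈ 0.831 with slerp weights a = sin((1−f)δ)/sin δ ≈ 0.202, b = sin(fδ)/sin δ ≈ 0.882.
p = a·p₁ + b·p₂ ≈ (0.275, -0.600, 0.751); φ = arcsin(p_z) ≈ 48.65°, λ = atan2(p_y, p_x) ≈ -65.36°.

≈ (49°N, 65°W)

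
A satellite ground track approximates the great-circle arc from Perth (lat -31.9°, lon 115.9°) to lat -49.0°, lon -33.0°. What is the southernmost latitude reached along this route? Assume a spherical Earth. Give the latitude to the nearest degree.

≈ -73°

The great circle lies in the plane with unit normal n̂ = (p₁ × p₂)/|p₁ × p₂|.
Here n̂_z ≈ -0.289; the vertex latitude is φ_max = arccos|n̂_z| ≈ 73.2°.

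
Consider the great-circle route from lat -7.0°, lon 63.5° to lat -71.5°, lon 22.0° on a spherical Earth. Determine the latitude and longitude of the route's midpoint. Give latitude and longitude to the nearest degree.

≈ lat -41°, lon 54°

Convert each endpoint to a unit vector on the sphere (x = cos φ cos λ, y = cos φ sin λ, z = sin φ).
The central angle between the endpoints is δ = arccos(p₁·p₂) ≈ 1.212 rad (69.4°).
Interpolate at f = 1/2 with slerp weights a = sin((1−f)δ)/sin δ ≈ 0.608, b = sin(fδ)/sin δ ≈ 0.608.
p = a·p₁ + b·p₂ ≈ (0.448, 0.613, -0.651); φ = arcsin(p_z) ≈ -40.61°, λ = atan2(p_y, p_x) ≈ 53.80°.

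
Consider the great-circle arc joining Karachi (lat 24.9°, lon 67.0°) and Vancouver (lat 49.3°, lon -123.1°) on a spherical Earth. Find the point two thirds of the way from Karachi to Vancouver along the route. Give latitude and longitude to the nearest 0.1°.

≈ lat 81.9°, lon -165.5°

Write both endpoints as unit vectors p₁, p₂ with components (cos φ cos λ, cos φ sin λ, sin φ).
The central angle between the endpoints is δ = arccos(p₁·p₂) ≈ 1.837 rad (105.3°).
Interpolate at f = 2/3 with slerp weights a = sin((1−f)δ)/sin δ ≈ 0.596, b = sin(fδ)/sin δ ≈ 0.975.
p = a·p₁ + b·p₂ ≈ (-0.136, -0.035, 0.990); φ = arcsin(p_z) ≈ 81.92°, λ = atan2(p_y, p_x) ≈ -165.49°.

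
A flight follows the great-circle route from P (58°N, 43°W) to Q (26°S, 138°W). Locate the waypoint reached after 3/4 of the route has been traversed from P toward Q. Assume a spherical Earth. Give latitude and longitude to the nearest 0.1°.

Write both endpoints as unit vectors p₁, p₂ with components (cos φ cos λ, cos φ sin λ, sin φ).
The central angle between the endpoints is δ = arccos(p₁·p₂) ≈ 1.997 rad (114.4°).
Interpolate at f = 3/4 with slerp weights a = sin((1−f)δ)/sin δ ≈ 0.526, b = sin(fδ)/sin δ ≈ 1.095.
p = a·p₁ + b·p₂ ≈ (-0.528, -0.849, -0.034); φ = arcsin(p_z) ≈ -1.96°, λ = atan2(p_y, p_x) ≈ -121.88°.

≈ (2.0°S, 121.9°W)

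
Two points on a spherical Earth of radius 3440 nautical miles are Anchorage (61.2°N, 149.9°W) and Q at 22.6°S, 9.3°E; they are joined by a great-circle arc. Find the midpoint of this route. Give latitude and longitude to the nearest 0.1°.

The haversine formula gives a central angle δ ≈ 2.423 rad (138.8°) between the endpoints.
Interpolate at f = 1/2 with slerp weights a = sin((1−f)δ)/sin δ ≈ 1.421, b = sin(fδ)/sin δ ≈ 1.421.
p = a·p₁ + b·p₂ ≈ (0.703, -0.131, 0.699); φ = arcsin(p_z) ≈ 44.38°, λ = atan2(p_y, p_x) ≈ -10.59°.

≈ 44.4°N, 10.6°W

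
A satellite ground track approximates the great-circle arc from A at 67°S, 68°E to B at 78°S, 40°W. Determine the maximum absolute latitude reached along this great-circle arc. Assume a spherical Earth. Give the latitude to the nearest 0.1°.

The great circle lies in the plane with unit normal n̂ = (p₁ × p₂)/|p₁ × p₂|.
Here n̂_z ≈ -0.160; the vertex latitude is φ_max = arccos|n̂_z| ≈ 80.8°.
Check via Clairaut: cos φ_max = |cos φ₁| · sin C = cos(67.0°)·sin(155.9°) ≈ 0.160, again giving ≈ 80.8°.

≈ 80.8°S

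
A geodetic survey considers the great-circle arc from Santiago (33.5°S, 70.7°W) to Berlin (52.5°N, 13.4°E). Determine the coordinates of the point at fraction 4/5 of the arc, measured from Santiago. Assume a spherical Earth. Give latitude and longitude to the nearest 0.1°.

The haversine formula gives a central angle δ ≈ 1.967 rad (112.7°) between the endpoints.
Interpolate at f = 4/5 with slerp weights a = sin((1−f)δ)/sin δ ≈ 0.415, b = sin(fδ)/sin δ ≈ 1.084.
p = a·p₁ + b·p₂ ≈ (0.756, -0.174, 0.631); φ = arcsin(p_z) ≈ 39.09°, λ = atan2(p_y, p_x) ≈ -12.96°.

≈ 39.1°N, 13.0°W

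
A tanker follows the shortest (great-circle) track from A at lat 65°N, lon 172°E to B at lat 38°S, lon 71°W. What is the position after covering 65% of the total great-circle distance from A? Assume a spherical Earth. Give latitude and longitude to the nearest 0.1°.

Convert each endpoint to a unit vector on the sphere (x = cos φ cos λ, y = cos φ sin λ, z = sin φ).
The central angle between the endpoints is δ = arccos(p₁·p₂) ≈ 2.359 rad (135.2°).
Interpolate at f = 0.65 with slerp weights a = sin((1−f)δ)/sin δ ≈ 1.043, b = sin(fδ)/sin δ ≈ 1.417.
p = a·p₁ + b·p₂ ≈ (-0.073, -0.995, 0.072); φ = arcsin(p_z) ≈ 4.14°, λ = atan2(p_y, p_x) ≈ -94.18°.

≈ lat 4.1°N, lon 94.2°W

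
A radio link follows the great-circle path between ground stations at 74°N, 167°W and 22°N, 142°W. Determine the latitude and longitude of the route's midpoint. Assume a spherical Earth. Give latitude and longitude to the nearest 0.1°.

Convert each endpoint to a unit vector on the sphere (x = cos φ cos λ, y = cos φ sin λ, z = sin φ).
The central angle between the endpoints is δ = arccos(p₁·p₂) ≈ 0.938 rad (53.7°).
Interpolate at f = 1/2 with slerp weights a = sin((1−f)δ)/sin δ ≈ 0.560, b = sin(fδ)/sin δ ≈ 0.560.
p = a·p₁ + b·p₂ ≈ (-0.560, -0.355, 0.749); φ = arcsin(p_z) ≈ 48.48°, λ = atan2(p_y, p_x) ≈ -147.65°.

≈ 48.5°N, 147.7°W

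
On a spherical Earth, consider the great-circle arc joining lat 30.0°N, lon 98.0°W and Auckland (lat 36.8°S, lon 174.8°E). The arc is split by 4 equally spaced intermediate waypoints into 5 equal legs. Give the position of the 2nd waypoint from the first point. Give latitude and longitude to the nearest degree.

From cos δ = sin φ₁ sin φ₂ + cos φ₁ cos φ₂ cos Δλ, the central angle is δ ≈ 1.840 rad (105.4°).
Interpolate at f = 2/5 with slerp weights a = sin((1−f)δ)/sin δ ≈ 0.926, b = sin(fδ)/sin δ ≈ 0.696.
p = a·p₁ + b·p₂ ≈ (-0.667, -0.744, 0.046); φ = arcsin(p_z) ≈ 2.64°, λ = atan2(p_y, p_x) ≈ -131.88°.

≈ lat 3°N, lon 132°W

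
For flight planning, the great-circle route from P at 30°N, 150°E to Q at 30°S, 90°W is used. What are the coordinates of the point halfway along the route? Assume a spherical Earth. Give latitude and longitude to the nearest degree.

≈ 0°N, 150°W

The haversine formula gives a central angle δ ≈ 2.246 rad (128.7°) between the endpoints.
Interpolate at f = 1/2 with slerp weights a = sin((1−f)δ)/sin δ ≈ 1.155, b = sin(fδ)/sin δ ≈ 1.155.
p = a·p₁ + b·p₂ ≈ (-0.866, -0.500, 0.000); φ = arcsin(p_z) ≈ 0.00°, λ = atan2(p_y, p_x) ≈ -150.00°.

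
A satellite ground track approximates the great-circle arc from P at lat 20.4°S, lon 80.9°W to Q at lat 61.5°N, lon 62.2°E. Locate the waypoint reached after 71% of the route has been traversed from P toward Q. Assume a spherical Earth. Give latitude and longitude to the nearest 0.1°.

Write both endpoints as unit vectors p₁, p₂ with components (cos φ cos λ, cos φ sin λ, sin φ).
The central angle between the endpoints is δ = arccos(p₁·p₂) ≈ 2.297 rad (131.6°).
Interpolate at f = 0.71 with slerp weights a = sin((1−f)δ)/sin δ ≈ 0.826, b = sin(fδ)/sin δ ≈ 1.335.
p = a·p₁ + b·p₂ ≈ (0.420, -0.201, 0.885); φ = arcsin(p_z) ≈ 62.26°, λ = atan2(p_y, p_x) ≈ -25.64°.

≈ lat 62.3°N, lon 25.6°W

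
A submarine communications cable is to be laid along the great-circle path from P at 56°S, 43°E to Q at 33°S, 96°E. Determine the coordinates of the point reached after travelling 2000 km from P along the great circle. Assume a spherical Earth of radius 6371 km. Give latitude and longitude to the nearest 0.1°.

From cos δ = sin φ₁ sin φ₂ + cos φ₁ cos φ₂ cos Δλ, the central angle is δ ≈ 0.747 rad (42.8°). The total great-circle distance is δ·R ≈ 0.747 × 6371 ≈ 4759 km, so the target fraction is f = 2000/4759 ≈ 0.420.
Interpolate at f ≈ 0.420 with slerp weights a = sin((1−f)δ)/sin δ ≈ 0.618, b = sin(fδ)/sin δ ≈ 0.455.
p = a·p₁ + b·p₂ ≈ (0.213, 0.615, -0.760); φ = arcsin(p_z) ≈ -49.43°, λ = atan2(p_y, p_x) ≈ 70.91°.

≈ 49.4°S, 70.9°E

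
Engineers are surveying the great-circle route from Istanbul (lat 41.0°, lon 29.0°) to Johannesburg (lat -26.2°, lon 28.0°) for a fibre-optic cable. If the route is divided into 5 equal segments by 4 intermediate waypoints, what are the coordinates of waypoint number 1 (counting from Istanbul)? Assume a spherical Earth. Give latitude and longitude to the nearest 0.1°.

Write both endpoints as unit vectors p₁, p₂ with components (cos φ cos λ, cos φ sin λ, sin φ).
The central angle between the endpoints is δ = arccos(p₁·p₂) ≈ 1.173 rad (67.2°).
Interpolate at f = 1/5 with slerp weights a = sin((1−f)δ)/sin δ ≈ 0.875, b = sin(fδ)/sin δ ≈ 0.252.
p = a·p₁ + b·p₂ ≈ (0.777, 0.426, 0.463); φ = arcsin(p_z) ≈ 27.56°, λ = atan2(p_y, p_x) ≈ 28.74°.

≈ lat 27.6°, lon 28.7°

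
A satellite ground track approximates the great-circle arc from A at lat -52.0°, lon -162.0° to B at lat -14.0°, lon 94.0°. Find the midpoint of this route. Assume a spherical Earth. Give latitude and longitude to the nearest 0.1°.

≈ lat -45.4°, lon 130.0°

The haversine formula gives a central angle δ ≈ 1.525 rad (87.4°) between the endpoints.
Interpolate at f = 1/2 with slerp weights a = sin((1−f)δ)/sin δ ≈ 0.691, b = sin(fδ)/sin δ ≈ 0.691.
p = a·p₁ + b·p₂ ≈ (-0.452, 0.538, -0.712); φ = arcsin(p_z) ≈ -45.40°, λ = atan2(p_y, p_x) ≈ 130.03°.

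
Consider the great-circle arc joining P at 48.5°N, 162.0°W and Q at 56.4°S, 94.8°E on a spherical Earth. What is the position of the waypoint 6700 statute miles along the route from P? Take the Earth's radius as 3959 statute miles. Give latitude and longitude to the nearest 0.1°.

Write both endpoints as unit vectors p₁, p₂ with components (cos φ cos λ, cos φ sin λ, sin φ).
The central angle between the endpoints is δ = arccos(p₁·p₂) ≈ 2.357 rad (135.0°). The total great-circle distance is δ·R ≈ 2.357 × 3959 ≈ 9331 mi, so the target fraction is f = 6700/9331 ≈ 0.718.
Interpolate at f ≈ 0.718 with slerp weights a = sin((1−f)δ)/sin δ ≈ 0.873, b = sin(fδ)/sin δ ≈ 1.405.
p = a·p₁ + b·p₂ ≈ (-0.615, 0.596, -0.516); φ = arcsin(p_z) ≈ -31.09°, λ = atan2(p_y, p_x) ≈ 135.90°.

≈ 31.1°S, 135.9°E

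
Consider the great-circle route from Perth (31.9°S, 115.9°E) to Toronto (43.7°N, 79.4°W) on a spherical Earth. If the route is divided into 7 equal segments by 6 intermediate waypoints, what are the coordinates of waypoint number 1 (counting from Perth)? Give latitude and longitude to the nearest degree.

≈ 13°S, 131°E

Convert each endpoint to a unit vector on the sphere (x = cos φ cos λ, y = cos φ sin λ, z = sin φ).
The central angle between the endpoints is δ = arccos(p₁·p₂) ≈ 2.848 rad (163.2°).
Interpolate at f = 1/7 with slerp weights a = sin((1−f)δ)/sin δ ≈ 2.226, b = sin(fδ)/sin δ ≈ 1.366.
p = a·p₁ + b·p₂ ≈ (-0.644, 0.729, -0.232); φ = arcsin(p_z) ≈ -13.44°, λ = atan2(p_y, p_x) ≈ 131.44°.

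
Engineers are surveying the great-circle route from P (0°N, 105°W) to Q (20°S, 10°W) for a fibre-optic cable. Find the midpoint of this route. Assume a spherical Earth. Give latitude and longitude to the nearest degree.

≈ (15°S, 59°W)

Write both endpoints as unit vectors p₁, p₂ with components (cos φ cos λ, cos φ sin λ, sin φ).
The central angle between the endpoints is δ = arccos(p₁·p₂) ≈ 1.653 rad (94.7°).
Interpolate at f = 1/2 with slerp weights a = sin((1−f)δ)/sin δ ≈ 0.738, b = sin(fδ)/sin δ ≈ 0.738.
p = a·p₁ + b·p₂ ≈ (0.492, -0.833, -0.252); φ = arcsin(p_z) ≈ -14.62°, λ = atan2(p_y, p_x) ≈ -59.44°.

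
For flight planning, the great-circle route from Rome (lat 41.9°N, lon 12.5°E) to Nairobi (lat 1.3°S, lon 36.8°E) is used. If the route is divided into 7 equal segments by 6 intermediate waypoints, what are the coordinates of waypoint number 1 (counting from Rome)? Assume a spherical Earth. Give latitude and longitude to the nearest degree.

≈ lat 36°N, lon 17°E

Convert each endpoint to a unit vector on the sphere (x = cos φ cos λ, y = cos φ sin λ, z = sin φ).
The central angle between the endpoints is δ = arccos(p₁·p₂) ≈ 0.846 rad (48.5°).
Interpolate at f = 1/7 with slerp weights a = sin((1−f)δ)/sin δ ≈ 0.886, b = sin(fδ)/sin δ ≈ 0.161.
p = a·p₁ + b·p₂ ≈ (0.773, 0.239, 0.588); φ = arcsin(p_z) ≈ 36.02°, λ = atan2(p_y, p_x) ≈ 17.20°.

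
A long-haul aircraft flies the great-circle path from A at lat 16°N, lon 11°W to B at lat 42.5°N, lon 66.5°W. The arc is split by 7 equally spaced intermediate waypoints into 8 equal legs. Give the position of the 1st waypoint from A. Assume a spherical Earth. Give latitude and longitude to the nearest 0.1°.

Convert each endpoint to a unit vector on the sphere (x = cos φ cos λ, y = cos φ sin λ, z = sin φ).
The central angle between the endpoints is δ = arccos(p₁·p₂) ≈ 0.943 rad (54.0°).
Interpolate at f = 1/8 with slerp weights a = sin((1−f)δ)/sin δ ≈ 0.908, b = sin(fδ)/sin δ ≈ 0.145.
p = a·p₁ + b·p₂ ≈ (0.899, -0.265, 0.348); φ = arcsin(p_z) ≈ 20.39°, λ = atan2(p_y, p_x) ≈ -16.40°.

≈ lat 20.4°N, lon 16.4°W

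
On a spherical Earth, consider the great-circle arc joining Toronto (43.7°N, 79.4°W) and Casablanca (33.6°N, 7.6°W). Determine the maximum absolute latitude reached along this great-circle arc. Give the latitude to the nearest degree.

The great circle lies in the plane with unit normal n̂ = (p₁ × p₂)/|p₁ × p₂|.
Here n̂_z ≈ +0.696; the vertex latitude is φ_max = arccos|n̂_z| ≈ 45.9°.
Check via Clairaut: cos φ_max = |cos φ₁| · sin C = cos(43.7°)·sin(74.4°) ≈ 0.696, again giving ≈ 45.9°.

≈ 46°N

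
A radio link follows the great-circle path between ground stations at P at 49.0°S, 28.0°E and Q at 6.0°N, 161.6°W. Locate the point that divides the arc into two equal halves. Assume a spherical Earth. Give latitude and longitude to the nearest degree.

≈ 61°S, 179°W

Convert each endpoint to a unit vector on the sphere (x = cos φ cos λ, y = cos φ sin λ, z = sin φ).
The central angle between the endpoints is δ = arccos(p₁·p₂) ≈ 2.378 rad (136.2°).
Interpolate at f = 1/2 with slerp weights a = sin((1−f)δ)/sin δ ≈ 1.342, b = sin(fδ)/sin δ ≈ 1.342.
p = a·p₁ + b·p₂ ≈ (-0.489, -0.008, -0.872); φ = arcsin(p_z) ≈ -60.73°, λ = atan2(p_y, p_x) ≈ -179.07°.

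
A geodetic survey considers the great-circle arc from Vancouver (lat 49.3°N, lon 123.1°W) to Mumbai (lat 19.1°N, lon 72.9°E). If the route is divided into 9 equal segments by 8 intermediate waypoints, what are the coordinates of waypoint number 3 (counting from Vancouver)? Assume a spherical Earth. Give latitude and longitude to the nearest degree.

Convert each endpoint to a unit vector on the sphere (x = cos φ cos λ, y = cos φ sin λ, z = sin φ).
The central angle between the endpoints is δ = arccos(p₁·p₂) ≈ 1.922 rad (110.1°).
Interpolate at f = 3/9 with slerp weights a = sin((1−f)δ)/sin δ ≈ 1.021, b = sin(fδ)/sin δ ≈ 0.637.
p = a·p₁ + b·p₂ ≈ (-0.187, 0.017, 0.982); φ = arcsin(p_z) ≈ 79.20°, λ = atan2(p_y, p_x) ≈ 174.67°.

≈ lat 79°N, lon 175°E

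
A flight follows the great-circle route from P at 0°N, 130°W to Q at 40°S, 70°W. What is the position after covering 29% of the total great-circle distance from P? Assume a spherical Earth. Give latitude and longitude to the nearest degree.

Convert each endpoint to a unit vector on the sphere (x = cos φ cos λ, y = cos φ sin λ, z = sin φ).
The central angle between the endpoints is δ = arccos(p₁·p₂) ≈ 1.178 rad (67.5°).
Interpolate at f = 0.29 with slerp weights a = sin((1−f)δ)/sin δ ≈ 0.803, b = sin(fδ)/sin δ ≈ 0.363.
p = a·p₁ + b·p₂ ≈ (-0.421, -0.876, -0.233); φ = arcsin(p_z) ≈ -13.48°, λ = atan2(p_y, p_x) ≈ -115.68°.

≈ 13°S, 116°W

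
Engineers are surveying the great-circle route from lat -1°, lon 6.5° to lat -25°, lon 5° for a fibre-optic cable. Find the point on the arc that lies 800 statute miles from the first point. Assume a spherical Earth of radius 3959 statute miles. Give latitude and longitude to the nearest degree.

Write both endpoints as unit vectors p₁, p₂ with components (cos φ cos λ, cos φ sin λ, sin φ).
The central angle between the endpoints is δ = arccos(p₁·p₂) ≈ 0.420 rad (24.0°). The total great-circle distance is δ·R ≈ 0.420 × 3959 ≈ 1661 mi, so the target fraction is f = 800/1661 ≈ 0.482.
Interpolate at f ≈ 0.482 with slerp weights a = sin((1−f)δ)/sin δ ≈ 0.530, b = sin(fδ)/sin δ ≈ 0.493.
p = a·p₁ + b·p₂ ≈ (0.971, 0.099, -0.217); φ = arcsin(p_z) ≈ -12.56°, λ = atan2(p_y, p_x) ≈ 5.81°.

≈ lat -13°, lon 6°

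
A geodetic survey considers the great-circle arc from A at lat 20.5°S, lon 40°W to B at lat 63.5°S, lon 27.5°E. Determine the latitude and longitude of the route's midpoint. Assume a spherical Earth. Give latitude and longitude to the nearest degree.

≈ lat 46°S, lon 20°W

Write both endpoints as unit vectors p₁, p₂ with components (cos φ cos λ, cos φ sin λ, sin φ).
The central angle between the endpoints is δ = arccos(p₁·p₂) ≈ 1.078 rad (61.7°).
Interpolate at f = 1/2 with slerp weights a = sin((1−f)δ)/sin δ ≈ 0.583, b = sin(fδ)/sin δ ≈ 0.583.
p = a·p₁ + b·p₂ ≈ (0.649, -0.231, -0.725); φ = arcsin(p_z) ≈ -46.50°, λ = atan2(p_y, p_x) ≈ -19.58°.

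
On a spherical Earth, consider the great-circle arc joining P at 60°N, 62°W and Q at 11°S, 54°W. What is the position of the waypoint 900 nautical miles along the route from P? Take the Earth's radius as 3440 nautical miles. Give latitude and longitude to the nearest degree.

Write both endpoints as unit vectors p₁, p₂ with components (cos φ cos λ, cos φ sin λ, sin φ).
The central angle between the endpoints is δ = arccos(p₁·p₂) ≈ 1.244 rad (71.3°). The total great-circle distance is δ·R ≈ 1.244 × 3440 ≈ 4280 nmi, so the target fraction is f = 900/4280 ≈ 0.210.
Interpolate at f ≈ 0.210 with slerp weights a = sin((1−f)δ)/sin δ ≈ 0.878, b = sin(fδ)/sin δ ≈ 0.273.
p = a·p₁ + b·p₂ ≈ (0.364, -0.605, 0.709); φ = arcsin(p_z) ≈ 45.12°, λ = atan2(p_y, p_x) ≈ -58.97°.

≈ 45°N, 59°W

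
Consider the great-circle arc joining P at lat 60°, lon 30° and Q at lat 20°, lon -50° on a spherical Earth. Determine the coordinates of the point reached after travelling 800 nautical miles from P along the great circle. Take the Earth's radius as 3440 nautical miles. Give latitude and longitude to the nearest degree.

≈ lat 58°, lon 4°

Convert each endpoint to a unit vector on the sphere (x = cos φ cos λ, y = cos φ sin λ, z = sin φ).
The central angle between the endpoints is δ = arccos(p₁·p₂) ≈ 1.183 rad (67.8°). The total great-circle distance is δ·R ≈ 1.183 × 3440 ≈ 4071 nmi, so the target fraction is f = 800/4071 ≈ 0.197.
Interpolate at f ≈ 0.197 with slerp weights a = sin((1−f)δ)/sin δ ≈ 0.879, b = sin(fδ)/sin δ ≈ 0.249.
p = a·p₁ + b·p₂ ≈ (0.531, 0.041, 0.846); φ = arcsin(p_z) ≈ 57.82°, λ = atan2(p_y, p_x) ≈ 4.37°.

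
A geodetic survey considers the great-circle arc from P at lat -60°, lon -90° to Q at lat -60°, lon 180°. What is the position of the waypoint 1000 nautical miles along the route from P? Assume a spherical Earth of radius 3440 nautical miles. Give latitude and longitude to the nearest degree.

≈ lat -67°, lon -124°

Convert each endpoint to a unit vector on the sphere (x = cos φ cos λ, y = cos φ sin λ, z = sin φ).
The central angle between the endpoints is δ = arccos(p₁·p₂) ≈ 0.723 rad (41.4°). The total great-circle distance is δ·R ≈ 0.723 × 3440 ≈ 2486 nmi, so the target fraction is f = 1000/2486 ≈ 0.402.
Interpolate at f ≈ 0.402 with slerp weights a = sin((1−f)δ)/sin δ ≈ 0.633, b = sin(fδ)/sin δ ≈ 0.433.
p = a·p₁ + b·p₂ ≈ (-0.217, -0.317, -0.924); φ = arcsin(p_z) ≈ -67.44°, λ = atan2(p_y, p_x) ≈ -124.39°.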